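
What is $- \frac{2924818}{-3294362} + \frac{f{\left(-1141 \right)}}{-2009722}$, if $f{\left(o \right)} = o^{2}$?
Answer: $\frac{794601892837}{3310375893682} \approx 0.24003$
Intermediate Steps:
$- \frac{2924818}{-3294362} + \frac{f{\left(-1141 \right)}}{-2009722} = - \frac{2924818}{-3294362} + \frac{\left(-1141\right)^{2}}{-2009722} = \left(-2924818\right) \left(- \frac{1}{3294362}\right) + 1301881 \left(- \frac{1}{2009722}\right) = \frac{1462409}{1647181} - \frac{1301881}{2009722} = \frac{794601892837}{3310375893682}$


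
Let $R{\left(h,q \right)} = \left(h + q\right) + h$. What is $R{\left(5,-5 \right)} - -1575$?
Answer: $1580$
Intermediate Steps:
$R{\left(h,q \right)} = q + 2 h$
$R{\left(5,-5 \right)} - -1575 = \left(-5 + 2 \cdot 5\right) - -1575 = \left(-5 + 10\right) + 1575 = 5 + 1575 = 1580$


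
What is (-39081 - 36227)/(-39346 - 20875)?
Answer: 75308/60221 ≈ 1.2505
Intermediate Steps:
(-39081 - 36227)/(-39346 - 20875) = -75308/(-60221) = -75308*(-1/60221) = 75308/60221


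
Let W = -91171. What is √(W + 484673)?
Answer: √393502 ≈ 627.30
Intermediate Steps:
√(W + 484673) = √(-91171 + 484673) = √393502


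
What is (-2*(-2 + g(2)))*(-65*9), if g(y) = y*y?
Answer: 2340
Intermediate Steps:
g(y) = y²
(-2*(-2 + g(2)))*(-65*9) = (-2*(-2 + 2²))*(-65*9) = -2*(-2 + 4)*(-585) = -2*2*(-585) = -4*(-585) = 2340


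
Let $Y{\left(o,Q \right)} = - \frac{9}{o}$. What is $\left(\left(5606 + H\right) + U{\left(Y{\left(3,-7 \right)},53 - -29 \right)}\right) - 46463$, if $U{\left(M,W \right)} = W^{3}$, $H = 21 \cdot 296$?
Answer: $516727$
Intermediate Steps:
$H = 6216$
$\left(\left(5606 + H\right) + U{\left(Y{\left(3,-7 \right)},53 - -29 \right)}\right) - 46463 = \left(\left(5606 + 6216\right) + \left(53 - -29\right)^{3}\right) - 46463 = \left(11822 + \left(53 + 29\right)^{3}\right) - 46463 = \left(11822 + 82^{3}\right) - 46463 = \left(11822 + 551368\right) - 46463 = 563190 - 46463 = 516727$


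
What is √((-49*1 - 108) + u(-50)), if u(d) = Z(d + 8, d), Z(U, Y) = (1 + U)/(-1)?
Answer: 2*I*√29 ≈ 10.77*I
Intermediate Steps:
Z(U, Y) = -1 - U (Z(U, Y) = (1 + U)*(-1) = -1 - U)
u(d) = -9 - d (u(d) = -1 - (d + 8) = -1 - (8 + d) = -1 + (-8 - d) = -9 - d)
√((-49*1 - 108) + u(-50)) = √((-49*1 - 108) + (-9 - 1*(-50))) = √((-49 - 108) + (-9 + 50)) = √(-157 + 41) = √(-116) = 2*I*√29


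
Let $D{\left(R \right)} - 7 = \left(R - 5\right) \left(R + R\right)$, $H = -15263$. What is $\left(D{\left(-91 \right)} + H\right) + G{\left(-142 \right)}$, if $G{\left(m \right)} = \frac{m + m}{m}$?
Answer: $2218$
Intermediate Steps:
$G{\left(m \right)} = 2$ ($G{\left(m \right)} = \frac{2 m}{m} = 2$)
$D{\left(R \right)} = 7 + 2 R \left(-5 + R\right)$ ($D{\left(R \right)} = 7 + \left(R - 5\right) \left(R + R\right) = 7 + \left(-5 + R\right) 2 R = 7 + 2 R \left(-5 + R\right)$)
$\left(D{\left(-91 \right)} + H\right) + G{\left(-142 \right)} = \left(\left(7 - -910 + 2 \left(-91\right)^{2}\right) - 15263\right) + 2 = \left(\left(7 + 910 + 2 \cdot 8281\right) - 15263\right) + 2 = \left(\left(7 + 910 + 16562\right) - 15263\right) + 2 = \left(17479 - 15263\right) + 2 = 2216 + 2 = 2218$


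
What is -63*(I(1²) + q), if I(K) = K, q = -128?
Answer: 8001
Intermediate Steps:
-63*(I(1²) + q) = -63*(1² - 128) = -63*(1 - 128) = -63*(-127) = 8001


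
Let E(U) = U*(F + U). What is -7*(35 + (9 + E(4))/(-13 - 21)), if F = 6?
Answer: -7987/34 ≈ -234.91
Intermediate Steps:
E(U) = U*(6 + U)
-7*(35 + (9 + E(4))/(-13 - 21)) = -7*(35 + (9 + 4*(6 + 4))/(-13 - 21)) = -7*(35 + (9 + 4*10)/(-34)) = -7*(35 + (9 + 40)*(-1/34)) = -7*(35 + 49*(-1/34)) = -7*(35 - 49/34) = -7*1141/34 = -7987/34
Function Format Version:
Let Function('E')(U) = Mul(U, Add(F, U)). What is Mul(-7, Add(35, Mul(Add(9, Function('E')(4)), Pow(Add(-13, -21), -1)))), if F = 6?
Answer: Rational(-7987, 34) ≈ -234.91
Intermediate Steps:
Function('E')(U) = Mul(U, Add(6, U))
Mul(-7, Add(35, Mul(Add(9, Function('E')(4)), Pow(Add(-13, -21), -1)))) = Mul(-7, Add(35, Mul(Add(9, Mul(4, Add(6, 4))), Pow(Add(-13, -21), -1)))) = Mul(-7, Add(35, Mul(Add(9, Mul(4, 10)), Pow(-34, -1)))) = Mul(-7, Add(35, Mul(Add(9, 40), Rational(-1, 34)))) = Mul(-7, Add(35, Mul(49, Rational(-1, 34)))) = Mul(-7, Add(35, Rational(-49, 34))) = Mul(-7, Rational(1141, 34)) = Rational(-7987, 34)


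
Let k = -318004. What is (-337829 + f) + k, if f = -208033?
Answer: -863866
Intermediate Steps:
(-337829 + f) + k = (-337829 - 208033) - 318004 = -545862 - 318004 = -863866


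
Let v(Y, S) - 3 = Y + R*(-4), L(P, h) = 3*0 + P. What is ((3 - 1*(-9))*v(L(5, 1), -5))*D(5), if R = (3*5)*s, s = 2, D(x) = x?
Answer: -6720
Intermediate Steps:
R = 30 (R = (3*5)*2 = 15*2 = 30)
L(P, h) = P (L(P, h) = 0 + P = P)
v(Y, S) = -117 + Y (v(Y, S) = 3 + (Y + 30*(-4)) = 3 + (Y - 120) = 3 + (-120 + Y) = -117 + Y)
((3 - 1*(-9))*v(L(5, 1), -5))*D(5) = ((3 - 1*(-9))*(-117 + 5))*5 = ((3 + 9)*(-112))*5 = (12*(-112))*5 = -1344*5 = -6720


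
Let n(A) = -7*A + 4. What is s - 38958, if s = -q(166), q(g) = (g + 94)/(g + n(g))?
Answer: -9661519/248 ≈ -38958.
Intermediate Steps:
n(A) = 4 - 7*A
q(g) = (94 + g)/(4 - 6*g) (q(g) = (g + 94)/(g + (4 - 7*g)) = (94 + g)/(4 - 6*g))
s = 65/248 (s = -(-94 - 1*166)/(2*(-2 + 3*166)) = -(-94 - 166)/(2*(-2 + 498)) = -(-260)/(2*496) = -1*(-65/248) = 65/248 ≈ 0.26210)
s - 38958 = 65/248 - 38958 = -9661519/248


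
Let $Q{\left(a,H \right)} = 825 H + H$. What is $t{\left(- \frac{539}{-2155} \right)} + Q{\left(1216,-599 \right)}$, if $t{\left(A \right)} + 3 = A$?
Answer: $- \frac{1066243896}{2155} \approx -4.9478 \cdot 10^{5}$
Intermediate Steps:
$t{\left(A \right)} = -3 + A$
$Q{\left(a,H \right)} = 826 H$
$t{\left(- \frac{539}{-2155} \right)} + Q{\left(1216,-599 \right)} = \left(-3 - \frac{539}{-2155}\right) + 826 \left(-599\right) = \left(-3 - - \frac{539}{2155}\right) - 494774 = \left(-3 + \frac{539}{2155}\right) - 494774 = - \frac{5926}{2155} - 494774 = - \frac{1066243896}{2155}$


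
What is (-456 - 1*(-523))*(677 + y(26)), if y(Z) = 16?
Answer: 46431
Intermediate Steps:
(-456 - 1*(-523))*(677 + y(26)) = (-456 - 1*(-523))*(677 + 16) = (-456 + 523)*693 = 67*693 = 46431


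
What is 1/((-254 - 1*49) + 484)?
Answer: 1/181 ≈ 0.0055249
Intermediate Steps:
1/((-254 - 1*49) + 484) = 1/((-254 - 49) + 484) = 1/(-303 + 484) = 1/181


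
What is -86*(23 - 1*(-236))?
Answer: -22274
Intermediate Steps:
-86*(23 - 1*(-236)) = -86*(23 + 236) = -86*259 = -22274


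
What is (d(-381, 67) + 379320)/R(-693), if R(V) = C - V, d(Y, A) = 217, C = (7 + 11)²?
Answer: 379537/1017 ≈ 373.19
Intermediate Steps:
C = 324 (C = 18² = 324)
R(V) = 324 - V
(d(-381, 67) + 379320)/R(-693) = (217 + 379320)/(324 - 1*(-693)) = 379537/(324 + 693) = 379537/1017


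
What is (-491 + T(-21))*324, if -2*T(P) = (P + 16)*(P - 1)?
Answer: -176904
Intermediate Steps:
T(P) = -(-1 + P)*(16 + P)/2 (T(P) = -(P + 16)*(P - 1)/2 = -(16 + P)*(-1 + P)/2 = -(-1 + P)*(16 + P)/2)
(-491 + T(-21))*324 = (-491 + (8 - 15/2*(-21) - 1/2*(-21)**2))*324 = (-491 + (8 + 315/2 - 1/2*441))*324 = (-491 + (8 + 315/2 - 441/2))*324 = (-491 - 55)*324 = -546*324 = -176904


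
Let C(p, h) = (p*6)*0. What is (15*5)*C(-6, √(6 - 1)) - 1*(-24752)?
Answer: 24752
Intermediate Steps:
C(p, h) = 0 (C(p, h) = (6*p)*0 = 0)
(15*5)*C(-6, √(6 - 1)) - 1*(-24752) = (15*5)*0 - 1*(-24752) = 75*0 + 24752 = 0 + 24752 = 24752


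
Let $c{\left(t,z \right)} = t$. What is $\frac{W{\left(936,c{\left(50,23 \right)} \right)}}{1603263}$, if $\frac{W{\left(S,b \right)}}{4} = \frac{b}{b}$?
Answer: $\frac{4}{1603263} \approx 2.4949 \cdot 10^{-6}$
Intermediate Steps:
$W{\left(S,b \right)} = 4$ ($W{\left(S,b \right)} = 4 \frac{b}{b} = 4 \cdot 1 = 4$)
$\frac{W{\left(936,c{\left(50,23 \right)} \right)}}{1603263} = \frac{4}{1603263}$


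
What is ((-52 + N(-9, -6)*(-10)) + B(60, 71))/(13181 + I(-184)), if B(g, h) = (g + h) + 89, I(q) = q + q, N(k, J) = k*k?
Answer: -214/4271 ≈ -0.050105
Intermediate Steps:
N(k, J) = k²
I(q) = 2*q
B(g, h) = 89 + g + h
((-52 + N(-9, -6)*(-10)) + B(60, 71))/(13181 + I(-184)) = ((-52 + (-9)²*(-10)) + (89 + 60 + 71))/(13181 + 2*(-184)) = ((-52 + 81*(-10)) + 220)/(13181 - 368) = ((-52 - 810) + 220)/12813 = (-862 + 220)*(1/12813) = -642*1/12813 = -214/4271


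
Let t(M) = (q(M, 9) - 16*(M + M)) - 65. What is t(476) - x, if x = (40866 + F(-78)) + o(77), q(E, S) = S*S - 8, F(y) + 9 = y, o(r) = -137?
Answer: -55866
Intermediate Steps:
F(y) = -9 + y
q(E, S) = -8 + S² (q(E, S) = S² - 8 = -8 + S²)
t(M) = 8 - 32*M (t(M) = ((-8 + 9²) - 16*(M + M)) - 65 = ((-8 + 81) - 32*M) - 65 = (73 - 32*M) - 65 = 8 - 32*M)
x = 40642 (x = (40866 + (-9 - 78)) - 137 = (40866 - 87) - 137 = 40779 - 137 = 40642)
t(476) - x = (8 - 32*476) - 1*40642 = (8 - 15232) - 40642 = -15224 - 40642 = -55866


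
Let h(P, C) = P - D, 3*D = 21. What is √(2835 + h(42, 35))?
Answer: √2870 ≈ 53.572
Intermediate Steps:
D = 7 (D = (⅓)*21 = 7)
h(P, C) = -7 + P (h(P, C) = P - 1*7 = P - 7 = -7 + P)
√(2835 + h(42, 35)) = √(2835 + (-7 + 42)) = √(2835 + 35) = √2870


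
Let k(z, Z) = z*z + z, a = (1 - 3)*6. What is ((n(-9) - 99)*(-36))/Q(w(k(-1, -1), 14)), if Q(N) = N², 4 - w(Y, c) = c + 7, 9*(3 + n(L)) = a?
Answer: 3720/289 ≈ 12.872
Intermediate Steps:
a = -12 (a = -2*6 = -12)
n(L) = -13/3 (n(L) = -3 + (⅑)*(-12) = -3 - 4/3 = -13/3)
k(z, Z) = z + z² (k(z, Z) = z² + z = z + z²)
w(Y, c) = -3 - c (w(Y, c) = 4 - (c + 7) = 4 - (7 + c) = 4 + (-7 - c) = -3 - c)
((n(-9) - 99)*(-36))/Q(w(k(-1, -1), 14)) = ((-13/3 - 99)*(-36))/((-3 - 1*14)²) = (-310/3*(-36))/((-3 - 14)²) = 3720/((-17)²) = 3720/289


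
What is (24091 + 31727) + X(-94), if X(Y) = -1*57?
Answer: 55761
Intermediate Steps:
X(Y) = -57
(24091 + 31727) + X(-94) = (24091 + 31727) - 57 = 55818 - 57 = 55761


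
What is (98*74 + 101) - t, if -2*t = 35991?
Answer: 50697/2 ≈ 25349.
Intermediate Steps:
t = -35991/2 (t = -½*35991 = -35991/2 ≈ -17996.)
(98*74 + 101) - t = (98*74 + 101) - 1*(-35991/2) = (7252 + 101) + 35991/2 = 7353 + 35991/2 = 50697/2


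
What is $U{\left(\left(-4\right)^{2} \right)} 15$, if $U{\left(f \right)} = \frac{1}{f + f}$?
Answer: $\frac{15}{32} \approx 0.46875$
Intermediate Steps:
$U{\left(f \right)} = \frac{1}{2 f}$
$U{\left(\left(-4\right)^{2} \right)} 15 = \frac{1}{2 \left(-4\right)^{2}} \cdot 15 = \frac{1}{2 \cdot 16} \cdot 15 = \frac{1}{2} \cdot \frac{1}{16} \cdot 15 = \frac{1}{32} \cdot 15 = \frac{15}{32}$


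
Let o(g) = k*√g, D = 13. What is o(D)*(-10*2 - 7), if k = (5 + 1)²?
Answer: -972*√13 ≈ -3504.6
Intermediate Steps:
k = 36 (k = 6² = 36)
o(g) = 36*√g
o(D)*(-10*2 - 7) = (36*√13)*(-10*2 - 7) = (36*√13)*(-20 - 7) = (36*√13)*(-27) = -972*√13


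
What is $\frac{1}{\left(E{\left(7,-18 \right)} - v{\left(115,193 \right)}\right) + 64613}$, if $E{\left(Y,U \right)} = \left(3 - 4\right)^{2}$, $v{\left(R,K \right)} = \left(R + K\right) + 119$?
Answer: $\frac{1}{64187} \approx 1.5579 \cdot 10^{-5}$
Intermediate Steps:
$v{\left(R,K \right)} = 119 + K + R$ ($v{\left(R,K \right)} = \left(K + R\right) + 119 = 119 + K + R$)
$E{\left(Y,U \right)} = 1$ ($E{\left(Y,U \right)} = \left(-1\right)^{2} = 1$)
$\frac{1}{\left(E{\left(7,-18 \right)} - v{\left(115,193 \right)}\right) + 64613} = \frac{1}{\left(1 - \left(119 + 193 + 115\right)\right) + 64613} = \frac{1}{\left(1 - 427\right) + 64613} = \frac{1}{-426 + 64613} = \frac{1}{64187}$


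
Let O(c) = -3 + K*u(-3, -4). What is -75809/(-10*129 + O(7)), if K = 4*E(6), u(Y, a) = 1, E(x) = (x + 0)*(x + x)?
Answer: 75809/1005 ≈ 75.432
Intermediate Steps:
E(x) = 2*x² (E(x) = x*(2*x) = 2*x²)
K = 288 (K = 4*(2*6²) = 4*(2*36) = 4*72 = 288)
O(c) = 285 (O(c) = -3 + 288*1 = -3 + 288 = 285)
-75809/(-10*129 + O(7)) = -75809/(-10*129 + 285) = -75809/(-1290 + 285) = -75809/(-1005) = -75809*(-1/1005) = 75809/1005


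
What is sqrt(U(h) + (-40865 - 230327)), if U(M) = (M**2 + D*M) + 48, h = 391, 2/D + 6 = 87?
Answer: I*sqrt(9578521)/9 ≈ 343.88*I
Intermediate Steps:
D = 2/81 (D = 2/(-6 + 87) = 2/81 ≈ 0.024691)
U(M) = 48 + M**2 + 2*M/81 (U(M) = (M**2 + 2*M/81) + 48 = 48 + M**2 + 2*M/81)
sqrt(U(h) + (-40865 - 230327)) = sqrt((48 + 391**2 + (2/81)*391) + (-40865 - 230327)) = sqrt((48 + 152881 + 782/81) - 271192) = sqrt(12388031/81 - 271192) = sqrt(-9578521/81) = I*sqrt(9578521)/9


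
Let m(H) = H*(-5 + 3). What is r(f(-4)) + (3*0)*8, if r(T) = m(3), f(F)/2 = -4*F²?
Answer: -6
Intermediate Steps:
f(F) = -8*F² (f(F) = 2*(-4*F²) = -8*F²)
m(H) = -2*H (m(H) = H*(-2) = -2*H)
r(T) = -6 (r(T) = -2*3 = -6)
r(f(-4)) + (3*0)*8 = -6 + (3*0)*8 = -6 + 0*8 = -6 + 0 = -6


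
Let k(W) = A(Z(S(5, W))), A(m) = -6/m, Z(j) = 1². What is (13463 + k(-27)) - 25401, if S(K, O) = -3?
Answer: -11944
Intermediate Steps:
Z(j) = 1
k(W) = -6 (k(W) = -6/1 = -6*1 = -6)
(13463 + k(-27)) - 25401 = (13463 - 6) - 25401 = 13457 - 25401 = -11944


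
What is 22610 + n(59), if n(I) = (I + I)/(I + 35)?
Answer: 1062729/47 ≈ 22611.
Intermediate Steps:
n(I) = 2*I/(35 + I) (n(I) = (2*I)/(35 + I) = 2*I/(35 + I))
22610 + n(59) = 22610 + 2*59/(35 + 59) = 22610 + 2*59/94 = 22610 + 2*59*(1/94) = 22610 + 59/47 = 1062729/47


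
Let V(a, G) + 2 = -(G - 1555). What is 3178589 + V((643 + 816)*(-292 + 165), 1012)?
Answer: 3179130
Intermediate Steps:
V(a, G) = 1553 - G (V(a, G) = -2 - (G - 1555) = -2 - (-1555 + G) = -2 + (1555 - G) = 1553 - G)
3178589 + V((643 + 816)*(-292 + 165), 1012) = 3178589 + (1553 - 1*1012) = 3178589 + (1553 - 1012) = 3178589 + 541 = 3179130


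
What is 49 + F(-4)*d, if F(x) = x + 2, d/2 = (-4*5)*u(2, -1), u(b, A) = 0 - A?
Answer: 129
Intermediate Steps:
u(b, A) = -A
d = -40 (d = 2*((-4*5)*(-1*(-1))) = 2*(-20*1) = 2*(-20) = -40)
F(x) = 2 + x
49 + F(-4)*d = 49 + (2 - 4)*(-40) = 49 - 2*(-40) = 49 + 80 = 129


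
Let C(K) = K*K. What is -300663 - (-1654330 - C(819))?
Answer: 2024428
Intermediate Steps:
C(K) = K²
-300663 - (-1654330 - C(819)) = -300663 - (-1654330 - 1*819²) = -300663 - (-1654330 - 1*670761) = -300663 - (-1654330 - 670761) = -300663 - 1*(-2325091) = -300663 + 2325091 = 2024428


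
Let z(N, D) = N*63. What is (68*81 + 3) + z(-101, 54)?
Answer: -852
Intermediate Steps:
z(N, D) = 63*N
(68*81 + 3) + z(-101, 54) = (68*81 + 3) + 63*(-101) = (5508 + 3) - 6363 = 5511 - 6363 = -852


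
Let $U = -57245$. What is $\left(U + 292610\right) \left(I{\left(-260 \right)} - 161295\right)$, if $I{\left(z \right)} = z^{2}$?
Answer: $-22052523675$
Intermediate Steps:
$\left(U + 292610\right) \left(I{\left(-260 \right)} - 161295\right) = \left(-57245 + 292610\right) \left(\left(-260\right)^{2} - 161295\right) = 235365 \left(67600 - 161295\right) = 235365 \left(-93695\right) = -22052523675$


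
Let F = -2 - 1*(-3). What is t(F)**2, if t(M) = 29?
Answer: 841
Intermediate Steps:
F = 1 (F = -2 + 3 = 1)
t(F)**2 = 29**2 = 841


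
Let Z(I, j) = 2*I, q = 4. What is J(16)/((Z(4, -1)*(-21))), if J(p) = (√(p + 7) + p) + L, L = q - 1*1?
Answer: -19/168 - √23/168 ≈ -0.14164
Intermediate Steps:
L = 3 (L = 4 - 1*1 = 4 - 1 = 3)
J(p) = 3 + p + √(7 + p) (J(p) = (√(p + 7) + p) + 3 = (√(7 + p) + p) + 3 = (p + √(7 + p)) + 3 = 3 + p + √(7 + p))
J(16)/((Z(4, -1)*(-21))) = (3 + 16 + √(7 + 16))/(((2*4)*(-21))) = (3 + 16 + √23)/((8*(-21))) = (19 + √23)/(-168) = (19 + √23)*(-1/168) = -19/168 - √23/168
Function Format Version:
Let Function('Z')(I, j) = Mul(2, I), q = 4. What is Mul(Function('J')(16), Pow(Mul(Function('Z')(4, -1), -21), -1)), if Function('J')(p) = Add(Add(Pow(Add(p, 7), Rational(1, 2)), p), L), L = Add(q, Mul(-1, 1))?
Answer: Add(Rational(-19, 168), Mul(Rational(-1, 168), Pow(23, Rational(1, 2)))) ≈ -0.14164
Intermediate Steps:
L = 3 (L = Add(4, Mul(-1, 1)) = Add(4, -1) = 3)
Function('J')(p) = Add(3, p, Pow(Add(7, p), Rational(1, 2))) (Function('J')(p) = Add(Add(Pow(Add(p, 7), Rational(1, 2)), p), 3) = Add(Add(Pow(Add(7, p), Rational(1, 2)), p), 3) = Add(Add(p, Pow(Add(7, p), Rational(1, 2))), 3) = Add(3, p, Pow(Add(7, p), Rational(1, 2))))
Mul(Function('J')(16), Pow(Mul(Function('Z')(4, -1), -21), -1)) = Mul(Add(3, 16, Pow(Add(7, 16), Rational(1, 2))), Pow(Mul(Mul(2, 4), -21), -1)) = Mul(Add(3, 16, Pow(23, Rational(1, 2))), Pow(Mul(8, -21), -1)) = Mul(Add(19, Pow(23, Rational(1, 2))), Pow(-168, -1)) = Mul(Add(19, Pow(23, Rational(1, 2))), Rational(-1, 168)) = Add(Rational(-19, 168), Mul(Rational(-1, 168), Pow(23, Rational(1, 2))))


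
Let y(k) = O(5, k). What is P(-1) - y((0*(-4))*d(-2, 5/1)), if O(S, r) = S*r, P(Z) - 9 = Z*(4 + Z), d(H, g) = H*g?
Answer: 6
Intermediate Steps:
P(Z) = 9 + Z*(4 + Z)
y(k) = 5*k
P(-1) - y((0*(-4))*d(-2, 5/1)) = (9 + (-1)**2 + 4*(-1)) - 5*(0*(-4))*(-10/1) = (9 + 1 - 4) - 5*0*(-10) = 6 - 5*0*(-2*5) = 6 - 5*0*(-10) = 6 - 5*0 = 6 - 1*0 = 6 + 0 = 6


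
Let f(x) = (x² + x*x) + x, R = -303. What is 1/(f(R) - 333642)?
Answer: -1/150327 ≈ -6.6522e-6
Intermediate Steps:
f(x) = x + 2*x² (f(x) = (x² + x²) + x = 2*x² + x = x + 2*x²)
1/(f(R) - 333642) = 1/(-303*(1 + 2*(-303)) - 333642) = 1/(-303*(1 - 606) - 333642) = 1/(-303*(-605) - 333642) = 1/(183315 - 333642) = 1/(-150327) = -1/150327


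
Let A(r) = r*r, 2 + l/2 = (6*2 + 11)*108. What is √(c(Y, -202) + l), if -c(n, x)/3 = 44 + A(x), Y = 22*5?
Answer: 2*I*√29395 ≈ 342.9*I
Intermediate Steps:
l = 4964 (l = -4 + 2*((6*2 + 11)*108) = -4 + 2*((12 + 11)*108) = -4 + 2*(23*108) = -4 + 2*2484 = -4 + 4968 = 4964)
A(r) = r²
Y = 110
c(n, x) = -132 - 3*x² (c(n, x) = -3*(44 + x²) = -132 - 3*x²)
√(c(Y, -202) + l) = √((-132 - 3*(-202)²) + 4964) = √((-132 - 3*40804) + 4964) = √((-132 - 122412) + 4964) = √(-122544 + 4964) = √(-117580) = 2*I*√29395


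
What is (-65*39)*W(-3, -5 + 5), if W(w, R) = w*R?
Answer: 0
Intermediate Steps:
W(w, R) = R*w
(-65*39)*W(-3, -5 + 5) = (-65*39)*((-5 + 5)*(-3)) = -0*(-3) = -2535*0 = 0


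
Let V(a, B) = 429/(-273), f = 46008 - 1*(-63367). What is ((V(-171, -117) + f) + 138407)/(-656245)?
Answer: -1734463/4593715 ≈ -0.37757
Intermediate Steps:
f = 109375 (f = 46008 + 63367 = 109375)
V(a, B) = -11/7 (V(a, B) = 429*(-1/273) = -11/7)
((V(-171, -117) + f) + 138407)/(-656245) = ((-11/7 + 109375) + 138407)/(-656245) = (765614/7 + 138407)*(-1/656245) = (1734463/7)*(-1/656245) = -1734463/4593715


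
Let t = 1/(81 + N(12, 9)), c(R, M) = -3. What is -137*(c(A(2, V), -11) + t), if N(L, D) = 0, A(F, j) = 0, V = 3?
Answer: 33154/81 ≈ 409.31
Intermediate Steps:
t = 1/81 (t = 1/(81 + 0) = 1/81 ≈ 0.012346)
-137*(c(A(2, V), -11) + t) = -137*(-3 + 1/81) = -137*(-242/81) = 33154/81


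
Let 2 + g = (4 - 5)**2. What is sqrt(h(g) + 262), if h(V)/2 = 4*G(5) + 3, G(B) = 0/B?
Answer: 2*sqrt(67) ≈ 16.371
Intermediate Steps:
G(B) = 0
g = -1 (g = -2 + (4 - 5)**2 = -2 + (-1)**2 = -2 + 1 = -1)
h(V) = 6 (h(V) = 2*(4*0 + 3) = 2*(0 + 3) = 2*3 = 6)
sqrt(h(g) + 262) = sqrt(6 + 262) = sqrt(268) = 2*sqrt(67)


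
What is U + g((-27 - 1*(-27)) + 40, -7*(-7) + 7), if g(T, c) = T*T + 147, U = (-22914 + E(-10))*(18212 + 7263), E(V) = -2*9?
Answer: -584190953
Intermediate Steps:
E(V) = -18
U = -584192700 (U = (-22914 - 18)*(18212 + 7263) = -22932*25475 = -584192700)
g(T, c) = 147 + T**2 (g(T, c) = T**2 + 147 = 147 + T**2)
U + g((-27 - 1*(-27)) + 40, -7*(-7) + 7) = -584192700 + (147 + ((-27 - 1*(-27)) + 40)**2) = -584192700 + (147 + ((-27 + 27) + 40)**2) = -584192700 + (147 + (0 + 40)**2) = -584192700 + (147 + 40**2) = -584192700 + (147 + 1600) = -584192700 + 1747 = -584190953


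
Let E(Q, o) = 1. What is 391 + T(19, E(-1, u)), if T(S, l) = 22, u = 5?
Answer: 413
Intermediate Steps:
391 + T(19, E(-1, u)) = 391 + 22 = 413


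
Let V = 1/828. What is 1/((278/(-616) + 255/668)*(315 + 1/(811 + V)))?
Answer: -17269868462/378420305607 ≈ -0.045637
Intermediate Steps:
V = 1/828 ≈ 0.0012077
1/((278/(-616) + 255/668)*(315 + 1/(811 + V))) = 1/((278/(-616) + 255/668)*(315 + 1/(811 + 1/828))) = 1/((278*(-1/616) + 255*(1/668))*(315 + 1/(671509/828))) = 1/((-139/308 + 255/668)*(315 + 828/671509)) = 1/(-1789/25718*211526163/671509) = 1/(-378420305607/17269868462) = -17269868462/378420305607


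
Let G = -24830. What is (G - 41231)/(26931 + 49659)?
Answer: -66061/76590 ≈ -0.86253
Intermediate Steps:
(G - 41231)/(26931 + 49659) = (-24830 - 41231)/(26931 + 49659) = -66061/76590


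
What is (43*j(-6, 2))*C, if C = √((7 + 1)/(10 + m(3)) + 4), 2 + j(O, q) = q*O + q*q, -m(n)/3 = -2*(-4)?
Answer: -860*√42/7 ≈ -796.21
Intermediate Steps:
m(n) = -24 (m(n) = -(-6)*(-4) = -3*8 = -24)
j(O, q) = -2 + q² + O*q (j(O, q) = -2 + (q*O + q*q) = -2 + (O*q + q²) = -2 + (q² + O*q) = -2 + q² + O*q)
C = 2*√42/7 (C = √((7 + 1)/(10 - 24) + 4) = √(8/(-14) + 4) = √(8*(-1/14) + 4) = √(-4/7 + 4) = √(24/7) = 2*√42/7 ≈ 1.8516)
(43*j(-6, 2))*C = (43*(-2 + 2² - 6*2))*(2*√42/7) = (43*(-2 + 4 - 12))*(2*√42/7) = (43*(-10))*(2*√42/7) = -860*√42/7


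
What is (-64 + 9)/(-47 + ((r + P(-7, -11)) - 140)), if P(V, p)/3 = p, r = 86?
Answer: 55/134 ≈ 0.41045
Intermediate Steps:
P(V, p) = 3*p
(-64 + 9)/(-47 + ((r + P(-7, -11)) - 140)) = (-64 + 9)/(-47 + ((86 + 3*(-11)) - 140)) = -55/(-47 + ((86 - 33) - 140)) = -55/(-47 + (53 - 140)) = -55/(-47 - 87) = -55/(-134) = -55*(-1/134) = 55/134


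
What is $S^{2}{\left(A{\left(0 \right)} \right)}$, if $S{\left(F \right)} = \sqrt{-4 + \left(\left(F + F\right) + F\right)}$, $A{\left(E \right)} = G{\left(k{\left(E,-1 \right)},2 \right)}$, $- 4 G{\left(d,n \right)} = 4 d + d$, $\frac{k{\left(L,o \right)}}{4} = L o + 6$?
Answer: $-94$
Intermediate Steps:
$k{\left(L,o \right)} = 24 + 4 L o$ ($k{\left(L,o \right)} = 4 \left(L o + 6\right) = 4 \left(6 + L o\right) = 24 + 4 L o$)
$G{\left(d,n \right)} = - \frac{5 d}{4}$ ($G{\left(d,n \right)} = - \frac{4 d + d}{4} = - \frac{5 d}{4}$)
$A{\left(E \right)} = -30 + 5 E$ ($A{\left(E \right)} = - \frac{5 \left(24 + 4 E \left(-1\right)\right)}{4} = - \frac{5 \left(24 - 4 E\right)}{4} = -30 + 5 E$)
$S{\left(F \right)} = \sqrt{-4 + 3 F}$ ($S{\left(F \right)} = \sqrt{-4 + \left(2 F + F\right)} = \sqrt{-4 + 3 F}$)
$S^{2}{\left(A{\left(0 \right)} \right)} = \left(\sqrt{-4 + 3 \left(-30 + 5 \cdot 0\right)}\right)^{2} = \left(\sqrt{-4 + 3 \left(-30 + 0\right)}\right)^{2} = \left(\sqrt{-4 + 3 \left(-30\right)}\right)^{2} = \left(\sqrt{-4 - 90}\right)^{2} = \left(\sqrt{-94}\right)^{2} = \left(i \sqrt{94}\right)^{2} = -94$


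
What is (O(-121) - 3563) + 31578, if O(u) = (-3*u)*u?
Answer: -15908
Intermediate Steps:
O(u) = -3*u**2
(O(-121) - 3563) + 31578 = (-3*(-121)**2 - 3563) + 31578 = (-3*14641 - 3563) + 31578 = (-43923 - 3563) + 31578 = -47486 + 31578 = -15908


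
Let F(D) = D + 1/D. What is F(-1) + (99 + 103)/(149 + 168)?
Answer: -432/317 ≈ -1.3628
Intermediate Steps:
F(-1) + (99 + 103)/(149 + 168) = (-1 + 1/(-1)) + (99 + 103)/(149 + 168) = (-1 - 1) + 202/317 = -2 + 202*(1/317) = -2 + 202/317 = -432/317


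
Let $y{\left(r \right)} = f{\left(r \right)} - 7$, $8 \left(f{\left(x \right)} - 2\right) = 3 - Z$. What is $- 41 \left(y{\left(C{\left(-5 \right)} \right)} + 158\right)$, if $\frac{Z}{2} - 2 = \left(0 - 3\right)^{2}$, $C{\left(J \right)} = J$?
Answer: $- \frac{49405}{8} \approx -6175.6$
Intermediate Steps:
$Z = 22$ ($Z = 4 + 2 \left(0 - 3\right)^{2} = 4 + 2 \left(-3\right)^{2} = 4 + 2 \cdot 9 = 4 + 18 = 22$)
$f{\left(x \right)} = - \frac{3}{8}$ ($f{\left(x \right)} = 2 + \frac{3 - 22}{8} = 2 + \frac{1}{8} \left(-19\right) = 2 - \frac{19}{8} = - \frac{3}{8}$)
$y{\left(r \right)} = - \frac{59}{8}$ ($y{\left(r \right)} = - \frac{3}{8} - 7 = - \frac{59}{8}$)
$- 41 \left(y{\left(C{\left(-5 \right)} \right)} + 158\right) = - 41 \left(- \frac{59}{8} + 158\right) = \left(-41\right) \frac{1205}{8} = - \frac{49405}{8}$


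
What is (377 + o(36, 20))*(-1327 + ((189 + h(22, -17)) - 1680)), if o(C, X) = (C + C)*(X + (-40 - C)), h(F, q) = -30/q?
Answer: 10293340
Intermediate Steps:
o(C, X) = 2*C*(-40 + X - C) (o(C, X) = (2*C)*(-40 + X - C) = 2*C*(-40 + X - C))
(377 + o(36, 20))*(-1327 + ((189 + h(22, -17)) - 1680)) = (377 + 2*36*(-40 + 20 - 1*36))*(-1327 + ((189 - 30/(-17)) - 1680)) = (377 + 2*36*(-40 + 20 - 36))*(-1327 + ((189 - 30*(-1/17)) - 1680)) = (377 + 2*36*(-56))*(-1327 + ((189 + 30/17) - 1680)) = (377 - 4032)*(-1327 + (3243/17 - 1680)) = -3655*(-1327 - 25317/17) = -3655*(-47876/17) = 10293340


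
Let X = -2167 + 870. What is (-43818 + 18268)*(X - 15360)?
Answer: 425586350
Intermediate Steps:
X = -1297
(-43818 + 18268)*(X - 15360) = (-43818 + 18268)*(-1297 - 15360) = -25550*(-16657) = 425586350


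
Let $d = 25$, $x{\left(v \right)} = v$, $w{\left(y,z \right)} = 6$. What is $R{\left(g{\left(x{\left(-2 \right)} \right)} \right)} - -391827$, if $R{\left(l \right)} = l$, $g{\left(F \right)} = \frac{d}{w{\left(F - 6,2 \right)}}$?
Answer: $\frac{2350987}{6} \approx 3.9183 \cdot 10^{5}$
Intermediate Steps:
$g{\left(F \right)} = \frac{25}{6}$
$R{\left(g{\left(x{\left(-2 \right)} \right)} \right)} - -391827 = \frac{25}{6} - -391827 = \frac{25}{6} + 391827 = \frac{2350987}{6}$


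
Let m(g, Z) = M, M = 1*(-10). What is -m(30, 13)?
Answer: 10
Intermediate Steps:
M = -10
m(g, Z) = -10
-m(30, 13) = -1*(-10) = 10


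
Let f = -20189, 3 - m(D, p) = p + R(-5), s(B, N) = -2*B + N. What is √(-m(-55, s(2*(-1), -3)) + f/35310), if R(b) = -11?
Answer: I*√16921222890/35310 ≈ 3.684*I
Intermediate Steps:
s(B, N) = N - 2*B
m(D, p) = 14 - p (m(D, p) = 3 - (p - 11) = 3 - (-11 + p) = 3 + (11 - p) = 14 - p)
√(-m(-55, s(2*(-1), -3)) + f/35310) = √(-(14 - (-3 - 4*(-1))) - 20189/35310) = √(-(14 - (-3 - 2*(-2))) - 20189*1/35310) = √(-(14 - (-3 + 4)) - 20189/35310) = √(-(14 - 1*1) - 20189/35310) = √(-(14 - 1) - 20189/35310) = √(-1*13 - 20189/35310) = √(-13 - 20189/35310) = √(-479219/35310) = I*√16921222890/35310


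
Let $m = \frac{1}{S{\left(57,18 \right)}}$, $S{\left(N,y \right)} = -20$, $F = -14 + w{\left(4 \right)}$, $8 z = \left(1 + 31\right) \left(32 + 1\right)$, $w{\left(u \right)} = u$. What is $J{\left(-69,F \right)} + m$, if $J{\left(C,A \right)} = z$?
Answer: $\frac{2639}{20} \approx 131.95$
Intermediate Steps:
$z = 132$ ($z = \frac{\left(1 + 31\right) \left(32 + 1\right)}{8} = \frac{32 \cdot 33}{8} = \frac{1}{8} \cdot 1056 = 132$)
$F = -10$ ($F = -14 + 4 = -10$)
$J{\left(C,A \right)} = 132$
$m = - \frac{1}{20}$ ($m = \frac{1}{-20} = - \frac{1}{20} \approx -0.05$)
$J{\left(-69,F \right)} + m = 132 - \frac{1}{20} = \frac{2639}{20}$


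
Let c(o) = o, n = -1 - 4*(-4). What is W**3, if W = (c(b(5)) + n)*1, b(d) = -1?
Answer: 2744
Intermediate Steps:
n = 15 (n = -1 + 16 = 15)
W = 14 (W = (-1 + 15)*1 = 14*1 = 14)
W**3 = 14**3 = 2744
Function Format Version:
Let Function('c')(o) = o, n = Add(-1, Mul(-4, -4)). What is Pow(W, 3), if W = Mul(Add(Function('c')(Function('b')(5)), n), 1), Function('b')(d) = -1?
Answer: 2744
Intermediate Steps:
n = 15 (n = Add(-1, 16) = 15)
W = 14 (W = Mul(Add(-1, 15), 1) = Mul(14, 1) = 14)
Pow(W, 3) = Pow(14, 3) = 2744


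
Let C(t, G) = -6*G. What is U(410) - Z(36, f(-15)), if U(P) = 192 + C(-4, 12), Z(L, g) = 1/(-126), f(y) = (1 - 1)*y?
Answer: 15121/126 ≈ 120.01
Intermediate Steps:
f(y) = 0 (f(y) = 0*y = 0)
Z(L, g) = -1/126
U(P) = 120 (U(P) = 192 - 6*12 = 192 - 72 = 120)
U(410) - Z(36, f(-15)) = 120 - 1*(-1/126) = 120 + 1/126 = 15121/126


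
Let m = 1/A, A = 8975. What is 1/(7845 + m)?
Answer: 8975/70408876 ≈ 0.00012747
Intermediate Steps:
m = 1/8975 ≈ 0.00011142
1/(7845 + m) = 1/(7845 + 1/8975) = 1/(70408876/8975) = 8975/70408876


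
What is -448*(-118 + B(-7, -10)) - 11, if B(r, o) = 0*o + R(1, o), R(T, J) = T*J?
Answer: 57333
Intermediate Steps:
R(T, J) = J*T
B(r, o) = o (B(r, o) = 0*o + o*1 = 0 + o = o)
-448*(-118 + B(-7, -10)) - 11 = -448*(-118 - 10) - 11 = -448*(-128) - 11 = 57344 - 11 = 57333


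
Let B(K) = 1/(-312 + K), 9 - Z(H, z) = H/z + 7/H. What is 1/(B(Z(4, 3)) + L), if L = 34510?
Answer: 3673/126755218 ≈ 2.8977e-5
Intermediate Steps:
Z(H, z) = 9 - 7/H - H/z (Z(H, z) = 9 - (H/z + 7/H) = 9 - (7/H + H/z) = 9 + (-7/H - H/z) = 9 - 7/H - H/z)
1/(B(Z(4, 3)) + L) = 1/(1/(-312 + (9 - 7/4 - 1*4/3)) + 34510) = 1/(1/(-312 + (9 - 7*¼ - 1*4*⅓)) + 34510) = 1/(1/(-312 + (9 - 7/4 - 4/3)) + 34510) = 1/(1/(-312 + 71/12) + 34510) = 1/(1/(-3673/12) + 34510) = 1/(-12/3673 + 34510) = 1/(126755218/3673) = 3673/126755218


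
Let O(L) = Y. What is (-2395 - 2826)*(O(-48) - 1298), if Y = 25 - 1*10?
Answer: 6698543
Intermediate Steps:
Y = 15 (Y = 25 - 10 = 15)
O(L) = 15
(-2395 - 2826)*(O(-48) - 1298) = (-2395 - 2826)*(15 - 1298) = -5221*(-1283) = 6698543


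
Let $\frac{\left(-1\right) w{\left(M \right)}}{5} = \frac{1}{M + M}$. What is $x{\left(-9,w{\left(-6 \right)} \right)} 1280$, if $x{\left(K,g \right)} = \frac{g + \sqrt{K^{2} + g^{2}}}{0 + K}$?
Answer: $- \frac{1600}{27} - \frac{320 \sqrt{11689}}{27} \approx -1340.6$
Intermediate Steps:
$w{\left(M \right)} = - \frac{5}{2 M}$ ($w{\left(M \right)} = - \frac{5}{M + M} = - \frac{5}{2 M}$)
$x{\left(K,g \right)} = \frac{g + \sqrt{K^{2} + g^{2}}}{K}$
$x{\left(-9,w{\left(-6 \right)} \right)} 1280 = \frac{- \frac{5}{2 \left(-6\right)} + \sqrt{\left(-9\right)^{2} + \left(- \frac{5}{2 \left(-6\right)}\right)^{2}}}{-9} \cdot 1280 = - \frac{\left(- \frac{5}{2}\right) \left(- \frac{1}{6}\right) + \sqrt{81 + \left(\left(- \frac{5}{2}\right) \left(- \frac{1}{6}\right)\right)^{2}}}{9} \cdot 1280 = - \frac{\frac{5}{12} + \sqrt{81 + \left(\frac{5}{12}\right)^{2}}}{9} \cdot 1280 = - \frac{\frac{5}{12} + \sqrt{81 + \frac{25}{144}}}{9} \cdot 1280 = - \frac{\frac{5}{12} + \sqrt{\frac{11689}{144}}}{9} \cdot 1280 = - \frac{\frac{5}{12} + \frac{\sqrt{11689}}{12}}{9} \cdot 1280 = \left(- \frac{5}{108} - \frac{\sqrt{11689}}{108}\right) 1280 = - \frac{1600}{27} - \frac{320 \sqrt{11689}}{27}$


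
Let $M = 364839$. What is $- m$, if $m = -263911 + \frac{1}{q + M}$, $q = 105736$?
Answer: $\frac{124189918824}{470575} \approx 2.6391 \cdot 10^{5}$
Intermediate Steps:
$m = - \frac{124189918824}{470575}$ ($m = -263911 + \frac{1}{105736 + 364839} = -263911 + \frac{1}{470575} = - \frac{124189918824}{470575} \approx -2.6391 \cdot 10^{5}$)
$- m = \left(-1\right) \left(- \frac{124189918824}{470575}\right) = \frac{124189918824}{470575}$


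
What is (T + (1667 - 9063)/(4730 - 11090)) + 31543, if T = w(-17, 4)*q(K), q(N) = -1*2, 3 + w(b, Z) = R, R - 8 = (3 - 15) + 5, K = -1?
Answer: 50161579/1590 ≈ 31548.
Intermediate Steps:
R = 1 (R = 8 + ((3 - 15) + 5) = 8 + (-12 + 5) = 8 - 7 = 1)
w(b, Z) = -2 (w(b, Z) = -3 + 1 = -2)
q(N) = -2
T = 4 (T = -2*(-2) = 4)
(T + (1667 - 9063)/(4730 - 11090)) + 31543 = (4 + (1667 - 9063)/(4730 - 11090)) + 31543 = (4 - 7396/(-6360)) + 31543 = (4 - 7396*(-1/6360)) + 31543 = (4 + 1849/1590) + 31543 = 8209/1590 + 31543 = 50161579/1590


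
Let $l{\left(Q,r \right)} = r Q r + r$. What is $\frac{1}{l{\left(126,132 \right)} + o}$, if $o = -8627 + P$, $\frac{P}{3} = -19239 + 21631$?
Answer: $\frac{1}{2194105} \approx 4.5577 \cdot 10^{-7}$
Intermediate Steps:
$P = 7176$ ($P = 3 \left(-19239 + 21631\right) = 3 \cdot 2392 = 7176$)
$l{\left(Q,r \right)} = r + Q r^{2}$ ($l{\left(Q,r \right)} = Q r r + r = Q r^{2} + r = r + Q r^{2}$)
$o = -1451$ ($o = -8627 + 7176 = -1451$)
$\frac{1}{l{\left(126,132 \right)} + o} = \frac{1}{132 \left(1 + 126 \cdot 132\right) - 1451} = \frac{1}{132 \left(1 + 16632\right) - 1451} = \frac{1}{132 \cdot 16633 - 1451} = \frac{1}{2195556 - 1451} = \frac{1}{2194105}$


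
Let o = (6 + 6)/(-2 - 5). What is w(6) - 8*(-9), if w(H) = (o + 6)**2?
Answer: 4428/49 ≈ 90.367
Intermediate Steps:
o = -12/7 (o = 12/(-7) = 12*(-1/7) = -12/7 ≈ -1.7143)
w(H) = 900/49 (w(H) = (-12/7 + 6)**2 = (30/7)**2 = 900/49)
w(6) - 8*(-9) = 900/49 - 8*(-9) = 900/49 + 72 = 4428/49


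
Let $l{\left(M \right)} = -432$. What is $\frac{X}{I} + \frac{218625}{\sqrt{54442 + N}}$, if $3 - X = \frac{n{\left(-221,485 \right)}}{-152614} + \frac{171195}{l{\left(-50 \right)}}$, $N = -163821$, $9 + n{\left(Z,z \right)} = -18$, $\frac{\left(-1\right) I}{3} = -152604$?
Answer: $\frac{4387421635}{5030533480896} - \frac{218625 i \sqrt{109379}}{109379} \approx 0.00087216 - 661.05 i$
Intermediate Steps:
$I = 457812$ ($I = \left(-3\right) \left(-152604\right) = 457812$)
$n{\left(Z,z \right)} = -27$ ($n{\left(Z,z \right)} = -9 - 18 = -27$)
$X = \frac{4387421635}{10988208}$ ($X = 3 - \left(- \frac{27}{-152614} + \frac{171195}{-432}\right) = 3 - \left(\left(-27\right) \left(- \frac{1}{152614}\right) + 171195 \left(- \frac{1}{432}\right)\right) = 3 - \left(\frac{27}{152614} - \frac{57065}{144}\right) = 3 - - \frac{4354457011}{10988208} = 3 + \frac{4354457011}{10988208} = \frac{4387421635}{10988208} \approx 399.28$)
$\frac{X}{I} + \frac{218625}{\sqrt{54442 + N}} = \frac{4387421635}{10988208 \cdot 457812} + \frac{218625}{\sqrt{54442 - 163821}} = \frac{4387421635}{10988208} \cdot \frac{1}{457812} + \frac{218625}{\sqrt{-109379}} = \frac{4387421635}{5030533480896} + \frac{218625}{i \sqrt{109379}} = \frac{4387421635}{5030533480896} + 218625 \left(- \frac{i \sqrt{109379}}{109379}\right) = \frac{4387421635}{5030533480896} - \frac{218625 i \sqrt{109379}}{109379}$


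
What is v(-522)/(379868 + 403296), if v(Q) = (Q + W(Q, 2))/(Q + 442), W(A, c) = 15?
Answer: 507/62653120 ≈ 8.0922e-6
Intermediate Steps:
v(Q) = (15 + Q)/(442 + Q) (v(Q) = (Q + 15)/(Q + 442) = (15 + Q)/(442 + Q))
v(-522)/(379868 + 403296) = ((15 - 522)/(442 - 522))/(379868 + 403296) = (-507/(-80))/783164 = -1/80*(-507)*(1/783164) = (507/80)*(1/783164) = 507/62653120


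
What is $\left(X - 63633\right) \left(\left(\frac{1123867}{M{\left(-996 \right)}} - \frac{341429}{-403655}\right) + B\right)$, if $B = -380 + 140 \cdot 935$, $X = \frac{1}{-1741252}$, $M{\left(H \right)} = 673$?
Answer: $- \frac{284212099927165349382631}{33787728299170} \approx -8.4117 \cdot 10^{9}$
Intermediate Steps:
$X = - \frac{1}{1741252} \approx -5.743 \cdot 10^{-7}$
$B = 130520$ ($B = -380 + 130900 = 130520$)
$\left(X - 63633\right) \left(\left(\frac{1123867}{M{\left(-996 \right)}} - \frac{341429}{-403655}\right) + B\right) = \left(- \frac{1}{1741252} - 63633\right) \left(\left(\frac{1123867}{673} - \frac{341429}{-403655}\right) + 130520\right) = - \frac{110801088517 \left(\left(1123867 \cdot \frac{1}{673} - - \frac{341429}{403655}\right) + 130520\right)}{1741252} = - \frac{110801088517 \left(\left(\frac{1123867}{673} + \frac{341429}{403655}\right) + 130520\right)}{1741252} = - \frac{110801088517 \left(\frac{453884315602}{271659815} + 130520\right)}{1741252} = \left(- \frac{110801088517}{1741252}\right) \frac{35910923369402}{271659815} = - \frac{284212099927165349382631}{33787728299170}$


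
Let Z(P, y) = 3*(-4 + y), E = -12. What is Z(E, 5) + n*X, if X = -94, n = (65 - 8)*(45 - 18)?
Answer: -144663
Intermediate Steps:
n = 1539 (n = 57*27 = 1539)
Z(P, y) = -12 + 3*y
Z(E, 5) + n*X = (-12 + 3*5) + 1539*(-94) = (-12 + 15) - 144666 = 3 - 144666 = -144663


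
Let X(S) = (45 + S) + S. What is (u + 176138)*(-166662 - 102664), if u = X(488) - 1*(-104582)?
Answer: -75880176566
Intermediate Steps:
X(S) = 45 + 2*S
u = 105603 (u = (45 + 2*488) - 1*(-104582) = (45 + 976) + 104582 = 1021 + 104582 = 105603)
(u + 176138)*(-166662 - 102664) = (105603 + 176138)*(-166662 - 102664) = 281741*(-269326) = -75880176566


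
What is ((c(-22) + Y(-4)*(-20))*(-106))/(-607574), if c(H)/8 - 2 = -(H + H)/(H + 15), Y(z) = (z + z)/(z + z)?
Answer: -20140/2126509 ≈ -0.0094709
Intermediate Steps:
Y(z) = 1 (Y(z) = (2*z)/((2*z)) = (2*z)*(1/(2*z)) = 1)
c(H) = 16 - 16*H/(15 + H) (c(H) = 16 + 8*(-(H + H)/(H + 15)) = 16 + 8*(-2*H/(15 + H)) = 16 - 16*H/(15 + H))
((c(-22) + Y(-4)*(-20))*(-106))/(-607574) = ((240/(15 - 22) + 1*(-20))*(-106))/(-607574) = ((240/(-7) - 20)*(-106))*(-1/607574) = ((240*(-⅐) - 20)*(-106))*(-1/607574) = ((-240/7 - 20)*(-106))*(-1/607574) = -380/7*(-106)*(-1/607574) = (40280/7)*(-1/607574) = -20140/2126509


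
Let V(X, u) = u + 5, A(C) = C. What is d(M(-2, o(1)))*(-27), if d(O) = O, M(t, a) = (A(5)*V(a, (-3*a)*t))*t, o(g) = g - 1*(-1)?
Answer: 4590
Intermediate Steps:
o(g) = 1 + g (o(g) = g + 1 = 1 + g)
V(X, u) = 5 + u
M(t, a) = t*(25 - 15*a*t) (M(t, a) = (5*(5 + (-3*a)*t))*t = (5*(5 - 3*a*t))*t = (25 - 15*a*t)*t = t*(25 - 15*a*t))
d(M(-2, o(1)))*(-27) = (5*(-2)*(5 - 3*(1 + 1)*(-2)))*(-27) = (5*(-2)*(5 - 3*2*(-2)))*(-27) = (5*(-2)*(5 + 12))*(-27) = (5*(-2)*17)*(-27) = -170*(-27) = 4590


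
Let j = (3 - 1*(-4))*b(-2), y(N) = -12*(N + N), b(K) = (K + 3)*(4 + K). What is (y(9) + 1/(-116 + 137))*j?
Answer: -9070/3 ≈ -3023.3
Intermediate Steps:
b(K) = (3 + K)*(4 + K)
y(N) = -24*N
j = 14 (j = (3 - 1*(-4))*(12 + (-2)**2 + 7*(-2)) = (3 + 4)*(12 + 4 - 14) = 7*2 = 14)
(y(9) + 1/(-116 + 137))*j = (-24*9 + 1/(-116 + 137))*14 = (-216 + 1/21)*14 = -4535/21*14 = -9070/3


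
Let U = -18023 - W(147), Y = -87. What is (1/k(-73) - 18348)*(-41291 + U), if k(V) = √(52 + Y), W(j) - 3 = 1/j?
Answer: 53329073600/49 + 1743920*I*√35/1029 ≈ 1.0883e+9 + 10026.0*I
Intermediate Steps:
W(j) = 3 + 1/j
k(V) = I*√35 (k(V) = √(52 - 87) = √(-35) = I*√35)
U = -2649823/147 (U = -18023 - (3 + 1/147) = -18023 - 1*442/147 = -18023 - 442/147 = -2649823/147 ≈ -18026.)
(1/k(-73) - 18348)*(-41291 + U) = (1/(I*√35) - 18348)*(-41291 - 2649823/147) = (-I*√35/35 - 18348)*(-8719600/147) = (-18348 - I*√35/35)*(-8719600/147) = 53329073600/49 + 1743920*I*√35/1029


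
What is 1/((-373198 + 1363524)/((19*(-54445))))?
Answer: -1034455/990326 ≈ -1.0446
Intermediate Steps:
1/((-373198 + 1363524)/((19*(-54445)))) = 1/(990326/(-1034455)) = 1/(990326*(-1/1034455)) = 1/(-990326/1034455) = -1034455/990326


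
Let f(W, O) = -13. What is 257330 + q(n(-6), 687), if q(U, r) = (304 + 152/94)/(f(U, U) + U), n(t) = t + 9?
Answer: 60465368/235 ≈ 2.5730e+5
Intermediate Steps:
n(t) = 9 + t
q(U, r) = 14364/(47*(-13 + U)) (q(U, r) = (304 + 152/94)/(-13 + U) = (304 + 152*(1/94))/(-13 + U) = (304 + 76/47)/(-13 + U) = 14364/(47*(-13 + U)))
257330 + q(n(-6), 687) = 257330 + 14364/(47*(-13 + (9 - 6))) = 257330 + 14364/(47*(-13 + 3)) = 257330 + (14364/47)/(-10) = 257330 + (14364/47)*(-⅒) = 257330 - 7182/235 = 60465368/235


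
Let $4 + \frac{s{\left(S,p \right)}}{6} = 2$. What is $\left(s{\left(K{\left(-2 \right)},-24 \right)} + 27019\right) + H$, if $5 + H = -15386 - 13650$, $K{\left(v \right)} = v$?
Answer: $-2034$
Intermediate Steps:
$H = -29041$ ($H = -5 - 29036 = -29041$)
$s{\left(S,p \right)} = -12$ ($s{\left(S,p \right)} = -24 + 6 \cdot 2 = -24 + 12 = -12$)
$\left(s{\left(K{\left(-2 \right)},-24 \right)} + 27019\right) + H = \left(-12 + 27019\right) - 29041 = 27007 - 29041 = -2034$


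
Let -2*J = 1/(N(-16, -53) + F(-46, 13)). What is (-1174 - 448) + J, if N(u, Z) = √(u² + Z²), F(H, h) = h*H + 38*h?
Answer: -12572070/7751 + √3065/15502 ≈ -1622.0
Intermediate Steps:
F(H, h) = 38*h + H*h (F(H, h) = H*h + 38*h = 38*h + H*h)
N(u, Z) = √(Z² + u²)
J = -1/(2*(-104 + √3065)) (J = -1/(2*(√((-53)² + (-16)²) + 13*(38 - 46))) = -1/(2*(√(2809 + 256) + 13*(-8))) = -1/(2*(√3065 - 104)) = -1/(2*(-104 + √3065)) ≈ 0.010280)
(-1174 - 448) + J = (-1174 - 448) + (52/7751 + √3065/15502) = -1622 + (52/7751 + √3065/15502) = -12572070/7751 + √3065/15502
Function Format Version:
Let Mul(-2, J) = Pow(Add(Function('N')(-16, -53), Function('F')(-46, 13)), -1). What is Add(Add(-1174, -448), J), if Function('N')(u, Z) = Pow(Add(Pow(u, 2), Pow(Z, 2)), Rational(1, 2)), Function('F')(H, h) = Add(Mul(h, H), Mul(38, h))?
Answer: Add(Rational(-12572070, 7751), Mul(Rational(1, 15502), Pow(3065, Rational(1, 2)))) ≈ -1622.0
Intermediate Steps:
Function('F')(H, h) = Add(Mul(38, h), Mul(H, h)) (Function('F')(H, h) = Add(Mul(H, h), Mul(38, h)) = Add(Mul(38, h), Mul(H, h)))
Function('N')(u, Z) = Pow(Add(Pow(Z, 2), Pow(u, 2)), Rational(1, 2))
J = Mul(Rational(-1, 2), Pow(Add(-104, Pow(3065, Rational(1, 2))), -1)) (J = Mul(Rational(-1, 2), Pow(Add(Pow(Add(Pow(-53, 2), Pow(-16, 2)), Rational(1, 2)), Mul(13, Add(38, -46))), -1)) = Mul(Rational(-1, 2), Pow(Add(Pow(Add(2809, 256), Rational(1, 2)), Mul(13, -8)), -1)) = Mul(Rational(-1, 2), Pow(Add(Pow(3065, Rational(1, 2)), -104), -1)) = Mul(Rational(-1, 2), Pow(Add(-104, Pow(3065, Rational(1, 2))), -1)) ≈ 0.010280)
Add(Add(-1174, -448), J) = Add(Add(-1174, -448), Add(Rational(52, 7751), Mul(Rational(1, 15502), Pow(3065, Rational(1, 2))))) = Add(-1622, Add(Rational(52, 7751), Mul(Rational(1, 15502), Pow(3065, Rational(1, 2))))) = Add(Rational(-12572070, 7751), Mul(Rational(1, 15502), Pow(3065, Rational(1, 2))))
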